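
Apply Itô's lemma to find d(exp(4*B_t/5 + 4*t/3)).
d(exp(4*B_t/5 + 4*t/3)) = (124*exp(4*B_t/5 + 4*t/3)/75) dt + (4*exp(4*B_t/5 + 4*t/3)/5) dB_t

Itô's formula for f(t, x): d f(t, B_t) = (f_t + (1/2) f_xx) dt + f_x dB_t. Compute partials of f(t, x) = exp(4*t/3 + 4*x/5):
  f_t(t,x)  = 4*exp(4*t/3 + 4*x/5)/3
  f_x(t,x)  = 4*exp(4*t/3 + 4*x/5)/5
  f_xx(t,x) = 16*exp(4*t/3 + 4*x/5)/25
Assemble drift = f_t + (1/2) f_xx = 124*exp(4*t/3 + 4*x/5)/75 and diffusion = f_x = 4*exp(4*t/3 + 4*x/5)/5. Substituting x = B_t:
  d(exp(4*B_t/5 + 4*t/3)) = (124*exp(4*B_t/5 + 4*t/3)/75) dt + (4*exp(4*B_t/5 + 4*t/3)/5) dB_t.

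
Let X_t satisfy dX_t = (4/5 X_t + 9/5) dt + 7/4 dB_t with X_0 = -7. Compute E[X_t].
E[X_t] = -19*exp(4*t/5)/4 - 9/4

Taking expectations and using E[dB_t] = 0, the mean m(t) = E[X_t] satisfies the ODE m'(t) = a m(t) + b with m(0) = x_0. With a = 4/5, b = 9/5, x_0 = -7, the solution is
  m(t) = x_0 * exp(a t) + (b/a) * (exp(a t) - 1)
       = (-7) * exp((4/5) t) + ((9/5)/(4/5)) * (exp((4/5) t) - 1)
       = -19*exp(4*t/5)/4 - 9/4.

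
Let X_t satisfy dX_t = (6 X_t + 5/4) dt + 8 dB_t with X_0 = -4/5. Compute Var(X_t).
Var(X_t) = 16*exp(12*t)/3 - 16/3

The variance V(t) = Var(X_t) satisfies V'(t) = 2 a V(t) + c^2 with V(0) = 0 (drift coefficient is linear in X, diffusion is constant). With a = 6, c = 8, the solution is
  V(t) = (c^2 / (2 a)) * (exp(2 a t) - 1)
       = (8^2 / (2*6)) * (exp(12 t) - 1)
       = 16*exp(12*t)/3 - 16/3.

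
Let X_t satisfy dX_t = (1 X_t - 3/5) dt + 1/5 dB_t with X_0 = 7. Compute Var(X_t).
Var(X_t) = exp(2*t)/50 - 1/50

The variance V(t) = Var(X_t) satisfies V'(t) = 2 a V(t) + c^2 with V(0) = 0 (drift coefficient is linear in X, diffusion is constant). With a = 1, c = 1/5, the solution is
  V(t) = (c^2 / (2 a)) * (exp(2 a t) - 1)
       = ((1/5)^2 / (2*1)) * (exp(2 t) - 1)
       = exp(2*t)/50 - 1/50.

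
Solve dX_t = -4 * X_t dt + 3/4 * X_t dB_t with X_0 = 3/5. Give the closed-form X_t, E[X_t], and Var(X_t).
X_t = 3/5 * exp((-137/32) t + (3/4) B_t); E[X_t] = 3*exp(-4*t)/5; Var(X_t) = (9*exp(9*t/16) - 9)*exp(-8*t)/25

For GBM dX = mu X dt + sigma X dB with X_0 = x_0, apply Itô to Y = log X: dY = (mu - sigma^2/2) dt + sigma dB, so Y_t = log(x_0) + (mu - sigma^2/2) t + sigma B_t and hence X_t = x_0 * exp((mu - sigma^2/2) t + sigma B_t).
With mu = -4, sigma = 3/4, x_0 = 3/5, this gives:
  X_t = 3/5 * exp((-137/32) * t + (3/4) * B_t).
Since sigma*B_t ~ Normal(0, sigma^2 t), E[exp(sigma*B_t)] = exp(sigma^2 t / 2); so E[X_t] = x_0 * exp((mu - sigma^2/2) t) * exp(sigma^2 t / 2) = x_0 * exp(mu t) = 3*exp(-4*t)/5.
Var(X_t) = E[X_t^2] - (E[X_t])^2 = x_0^2 * exp(2 mu t) * (exp(sigma^2 t) - 1) = (9*exp(9*t/16) - 9)*exp(-8*t)/25.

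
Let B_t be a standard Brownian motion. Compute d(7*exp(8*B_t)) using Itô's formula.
d(7*exp(8*B_t)) = (224*exp(8*B_t)) dt + (56*exp(8*B_t)) dB_t

Itô's formula for f(B_t) gives d f(B_t) = f'(B_t) dB_t + (1/2) f''(B_t) dt. Compute derivatives of f(x) = 7*exp(8*x):
  f'(x)  = 56*exp(8*x)
  f''(x) = 448*exp(8*x)
Substitute x = B_t and multiply the f'' term by 1/2:
  drift     = (1/2) * (448*exp(8*x)) evaluated at B_t = 224*exp(8*B_t)
  diffusion = (56*exp(8*x)) evaluated at B_t = 56*exp(8*B_t)
Therefore d(7*exp(8*B_t)) = (224*exp(8*B_t)) dt + (56*exp(8*B_t)) dB_t.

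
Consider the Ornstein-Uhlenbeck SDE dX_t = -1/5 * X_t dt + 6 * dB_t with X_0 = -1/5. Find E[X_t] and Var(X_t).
E[X_t] = -exp(-t/5)/5; Var(X_t) = 90 - 90*exp(-2*t/5)

The OU SDE dX = -theta X dt + sigma dB admits the integrating factor exp(theta t): d(exp(theta t) X_t) = sigma exp(theta t) dB_t. Integrating from 0 to t:
  X_t = x_0 * exp(-theta t) + sigma * int_0^t exp(-theta (t-s)) dB_s.
The Itô integral has mean 0 and (by the Itô isometry) variance sigma^2 * int_0^t exp(-2 theta (t - s)) ds = sigma^2 * (1 - exp(-2 theta t)) / (2 theta).
With theta = 1/5, sigma = 6, x_0 = -1/5:
  E[X_t] = -1/5 * exp(-1/5 t) = -exp(-t/5)/5
  Var(X_t) = (6)^2 * (1 - exp(-2*1/5 t)) / (2 * 1/5) = 90 - 90*exp(-2*t/5).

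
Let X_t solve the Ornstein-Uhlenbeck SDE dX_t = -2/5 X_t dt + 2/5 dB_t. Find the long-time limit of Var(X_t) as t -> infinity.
lim Var(X_t) = 1/5

The OU SDE dX = -theta X dt + sigma dB admits the integrating factor exp(theta t): d(exp(theta t) X_t) = sigma exp(theta t) dB_t. Integrating from 0 to t gives X_t = x_0 * exp(-theta t) + sigma * int_0^t exp(-theta (t-s)) dB_s for any initial x_0. The Itô integral has variance (by the Itô isometry) sigma^2 * int_0^t exp(-2 theta (t - s)) ds = sigma^2 * (1 - exp(-2 theta t)) / (2 theta), independent of x_0.
With theta = 2/5, sigma = 2/5:
  Var(X_t) = (2/5)^2 * (1 - exp(-2*2/5 t)) / (2 * 2/5) = 1/5 - exp(-4*t/5)/5.
As t -> infinity, exp(-2*2/5 t) -> 0, so the stationary variance is sigma^2 / (2 theta) = 1/5.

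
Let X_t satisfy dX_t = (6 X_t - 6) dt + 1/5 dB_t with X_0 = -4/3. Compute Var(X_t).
Var(X_t) = exp(12*t)/300 - 1/300

The variance V(t) = Var(X_t) satisfies V'(t) = 2 a V(t) + c^2 with V(0) = 0 (drift coefficient is linear in X, diffusion is constant). With a = 6, c = 1/5, the solution is
  V(t) = (c^2 / (2 a)) * (exp(2 a t) - 1)
       = ((1/5)^2 / (2*6)) * (exp(12 t) - 1)
       = exp(12*t)/300 - 1/300.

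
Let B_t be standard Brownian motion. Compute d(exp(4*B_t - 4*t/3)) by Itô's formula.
d(exp(4*B_t - 4*t/3)) = (20*exp(4*B_t - 4*t/3)/3) dt + (4*exp(4*B_t - 4*t/3)) dB_t

Itô's formula for f(t, x): d f(t, B_t) = (f_t + (1/2) f_xx) dt + f_x dB_t. Compute partials of f(t, x) = exp(-4*t/3 + 4*x):
  f_t(t,x)  = -4*exp(-4*t/3 + 4*x)/3
  f_x(t,x)  = 4*exp(-4*t/3 + 4*x)
  f_xx(t,x) = 16*exp(-4*t/3 + 4*x)
Assemble drift = f_t + (1/2) f_xx = 20*exp(-4*t/3 + 4*x)/3 and diffusion = f_x = 4*exp(-4*t/3 + 4*x). Substituting x = B_t:
  d(exp(4*B_t - 4*t/3)) = (20*exp(4*B_t - 4*t/3)/3) dt + (4*exp(4*B_t - 4*t/3)) dB_t.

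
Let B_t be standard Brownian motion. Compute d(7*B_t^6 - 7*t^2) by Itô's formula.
d(7*B_t^6 - 7*t^2) = (105*B_t^4 - 14*t) dt + (42*B_t^5) dB_t

Itô's formula for f(t, x): d f(t, B_t) = (f_t + (1/2) f_xx) dt + f_x dB_t. Compute partials of f(t, x) = -7*t^2 + 7*x^6:
  f_t(t,x)  = -14*t
  f_x(t,x)  = 42*x^5
  f_xx(t,x) = 210*x^4
Assemble drift = f_t + (1/2) f_xx = -14*t + 105*x^4 and diffusion = f_x = 42*x^5. Substituting x = B_t:
  d(7*B_t^6 - 7*t^2) = (105*B_t^4 - 14*t) dt + (42*B_t^5) dB_t.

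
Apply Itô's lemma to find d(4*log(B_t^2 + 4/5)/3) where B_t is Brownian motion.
d(4*log(B_t^2 + 4/5)/3) = (20*(4 - 5*B_t^2)/(3*(5*B_t^2 + 4)^2)) dt + (40*B_t/(3*(5*B_t^2 + 4))) dB_t

Itô's formula for f(B_t) gives d f(B_t) = f'(B_t) dB_t + (1/2) f''(B_t) dt. Compute derivatives of f(x) = 4*log(x^2 + 4/5)/3:
  f'(x)  = 40*x/(3*(5*x^2 + 4))
  f''(x) = 40*(4 - 5*x^2)/(3*(5*x^2 + 4)^2)
Substitute x = B_t and multiply the f'' term by 1/2:
  drift     = (1/2) * (40*(4 - 5*x^2)/(3*(5*x^2 + 4)^2)) evaluated at B_t = 20*(4 - 5*B_t^2)/(3*(5*B_t^2 + 4)^2)
  diffusion = (40*x/(3*(5*x^2 + 4))) evaluated at B_t = 40*B_t/(3*(5*B_t^2 + 4))
Therefore d(4*log(B_t^2 + 4/5)/3) = (20*(4 - 5*B_t^2)/(3*(5*B_t^2 + 4)^2)) dt + (40*B_t/(3*(5*B_t^2 + 4))) dB_t.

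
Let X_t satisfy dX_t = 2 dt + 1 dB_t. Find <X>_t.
<X>_t = t

For an Itô process dX_t = a(t) dt + b(t) dB_t, the quadratic variation is <X>_t = int_0^t b(s)^2 ds (the drift term does not contribute). Here b(s) = 1, so
  b(s)^2 = 1.
Integrating from 0 to t:
  <X>_t = int_0^t (1) ds = t.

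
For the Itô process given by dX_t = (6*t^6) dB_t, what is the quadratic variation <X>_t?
<X>_t = 36*t^13/13

For an Itô process dX_t = a(t) dt + b(t) dB_t, the quadratic variation is <X>_t = int_0^t b(s)^2 ds (the drift term does not contribute). Here b(s) = 6*s^6, so
  b(s)^2 = 36*s^12.
Integrating from 0 to t:
  <X>_t = int_0^t (36*s^12) ds = 36*t^13/13.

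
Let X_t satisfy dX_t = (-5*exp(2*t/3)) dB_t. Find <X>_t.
<X>_t = 75*exp(4*t/3)/4 - 75/4

For an Itô process dX_t = a(t) dt + b(t) dB_t, the quadratic variation is <X>_t = int_0^t b(s)^2 ds (the drift term does not contribute). Here b(s) = -5*exp(2*s/3), so
  b(s)^2 = 25*exp(4*s/3).
Integrating from 0 to t:
  <X>_t = int_0^t (25*exp(4*s/3)) ds = 75*exp(4*t/3)/4 - 75/4.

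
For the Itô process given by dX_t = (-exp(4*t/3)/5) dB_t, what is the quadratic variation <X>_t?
<X>_t = 3*exp(8*t/3)/200 - 3/200

For an Itô process dX_t = a(t) dt + b(t) dB_t, the quadratic variation is <X>_t = int_0^t b(s)^2 ds (the drift term does not contribute). Here b(s) = -exp(4*s/3)/5, so
  b(s)^2 = exp(8*s/3)/25.
Integrating from 0 to t:
  <X>_t = int_0^t (exp(8*s/3)/25) ds = 3*exp(8*t/3)/200 - 3/200.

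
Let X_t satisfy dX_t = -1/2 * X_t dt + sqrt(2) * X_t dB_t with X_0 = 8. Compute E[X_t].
E[X_t] = 8*exp(-t/2)

For GBM dX = mu X dt + sigma X dB with X_0 = x_0, apply Itô to Y = log X: dY = (mu - sigma^2/2) dt + sigma dB, so Y_t = log(x_0) + (mu - sigma^2/2) t + sigma B_t and hence X_t = x_0 * exp((mu - sigma^2/2) t + sigma B_t).
With mu = -1/2, sigma = sqrt(2), x_0 = 8, this gives:
  X_t = 8 * exp((-3/2) * t + (sqrt(2)) * B_t).
Since sigma*B_t ~ Normal(0, sigma^2 t), E[exp(sigma*B_t)] = exp(sigma^2 t / 2); so E[X_t] = x_0 * exp((mu - sigma^2/2) t) * exp(sigma^2 t / 2) = x_0 * exp(mu t) = 8*exp(-t/2).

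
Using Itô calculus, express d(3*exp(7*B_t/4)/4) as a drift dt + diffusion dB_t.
d(3*exp(7*B_t/4)/4) = (147*exp(7*B_t/4)/128) dt + (21*exp(7*B_t/4)/16) dB_t

Itô's formula for f(B_t) gives d f(B_t) = f'(B_t) dB_t + (1/2) f''(B_t) dt. Compute derivatives of f(x) = 3*exp(7*x/4)/4:
  f'(x)  = 21*exp(7*x/4)/16
  f''(x) = 147*exp(7*x/4)/64
Substitute x = B_t and multiply the f'' term by 1/2:
  drift     = (1/2) * (147*exp(7*x/4)/64) evaluated at B_t = 147*exp(7*B_t/4)/128
  diffusion = (21*exp(7*x/4)/16) evaluated at B_t = 21*exp(7*B_t/4)/16
Therefore d(3*exp(7*B_t/4)/4) = (147*exp(7*B_t/4)/128) dt + (21*exp(7*B_t/4)/16) dB_t.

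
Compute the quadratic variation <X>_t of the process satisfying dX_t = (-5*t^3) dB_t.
<X>_t = 25*t^7/7

For an Itô process dX_t = a(t) dt + b(t) dB_t, the quadratic variation is <X>_t = int_0^t b(s)^2 ds (the drift term does not contribute). Here b(s) = -5*s^3, so
  b(s)^2 = 25*s^6.
Integrating from 0 to t:
  <X>_t = int_0^t (25*s^6) ds = 25*t^7/7.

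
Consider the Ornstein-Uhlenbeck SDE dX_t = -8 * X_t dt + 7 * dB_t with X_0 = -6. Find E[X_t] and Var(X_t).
E[X_t] = -6*exp(-8*t); Var(X_t) = 49/16 - 49*exp(-16*t)/16

The OU SDE dX = -theta X dt + sigma dB admits the integrating factor exp(theta t): d(exp(theta t) X_t) = sigma exp(theta t) dB_t. Integrating from 0 to t:
  X_t = x_0 * exp(-theta t) + sigma * int_0^t exp(-theta (t-s)) dB_s.
The Itô integral has mean 0 and (by the Itô isometry) variance sigma^2 * int_0^t exp(-2 theta (t - s)) ds = sigma^2 * (1 - exp(-2 theta t)) / (2 theta).
With theta = 8, sigma = 7, x_0 = -6:
  E[X_t] = -6 * exp(-8 t) = -6*exp(-8*t)
  Var(X_t) = (7)^2 * (1 - exp(-2*8 t)) / (2 * 8) = 49/16 - 49*exp(-16*t)/16.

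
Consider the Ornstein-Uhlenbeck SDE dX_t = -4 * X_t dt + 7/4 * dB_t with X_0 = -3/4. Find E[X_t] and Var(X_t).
E[X_t] = -3*exp(-4*t)/4; Var(X_t) = 49/128 - 49*exp(-8*t)/128

The OU SDE dX = -theta X dt + sigma dB admits the integrating factor exp(theta t): d(exp(theta t) X_t) = sigma exp(theta t) dB_t. Integrating from 0 to t:
  X_t = x_0 * exp(-theta t) + sigma * int_0^t exp(-theta (t-s)) dB_s.
The Itô integral has mean 0 and (by the Itô isometry) variance sigma^2 * int_0^t exp(-2 theta (t - s)) ds = sigma^2 * (1 - exp(-2 theta t)) / (2 theta).
With theta = 4, sigma = 7/4, x_0 = -3/4:
  E[X_t] = -3/4 * exp(-4 t) = -3*exp(-4*t)/4
  Var(X_t) = (7/4)^2 * (1 - exp(-2*4 t)) / (2 * 4) = 49/128 - 49*exp(-8*t)/128.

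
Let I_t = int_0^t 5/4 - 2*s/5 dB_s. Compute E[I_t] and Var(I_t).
E[I_t] = 0; Var(I_t) = t*(64*t^2 - 600*t + 1875)/1200

The Itô integral of a deterministic integrand f(s) has mean 0 because each increment f(s) * (B_{s+ds} - B_s) has mean 0. By the Itô isometry:
  Var( int_0^t f(s) dB_s ) = E[ (int_0^t f(s) dB_s)^2 ] = int_0^t f(s)^2 ds.
Here f(s) = 5/4 - 2*s/5, so f(s)^2 = (8*s - 25)^2/400. Integrate:
  int_0^t ((8*s - 25)^2/400) ds = t*(64*t^2 - 600*t + 1875)/1200.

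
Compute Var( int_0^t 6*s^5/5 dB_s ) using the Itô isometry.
Var = 36*t^11/275

The Itô integral of a deterministic integrand f(s) has mean 0 because each increment f(s) * (B_{s+ds} - B_s) has mean 0. By the Itô isometry:
  Var( int_0^t f(s) dB_s ) = E[ (int_0^t f(s) dB_s)^2 ] = int_0^t f(s)^2 ds.
Here f(s) = 6*s^5/5, so f(s)^2 = 36*s^10/25. Integrate:
  int_0^t (36*s^10/25) ds = 36*t^11/275.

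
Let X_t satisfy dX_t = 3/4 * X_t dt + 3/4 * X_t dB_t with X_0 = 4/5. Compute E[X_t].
E[X_t] = 4*exp(3*t/4)/5

For GBM dX = mu X dt + sigma X dB with X_0 = x_0, apply Itô to Y = log X: dY = (mu - sigma^2/2) dt + sigma dB, so Y_t = log(x_0) + (mu - sigma^2/2) t + sigma B_t and hence X_t = x_0 * exp((mu - sigma^2/2) t + sigma B_t).
With mu = 3/4, sigma = 3/4, x_0 = 4/5, this gives:
  X_t = 4/5 * exp((15/32) * t + (3/4) * B_t).
Since sigma*B_t ~ Normal(0, sigma^2 t), E[exp(sigma*B_t)] = exp(sigma^2 t / 2); so E[X_t] = x_0 * exp((mu - sigma^2/2) t) * exp(sigma^2 t / 2) = x_0 * exp(mu t) = 4*exp(3*t/4)/5.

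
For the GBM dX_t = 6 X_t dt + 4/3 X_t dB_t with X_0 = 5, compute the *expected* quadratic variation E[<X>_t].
E[<X>_t] = 100*exp(124*t/9)/31 - 100/31

<X>_t = int_0^t ((4/3) * X_s)^2 ds. Taking expectation inside the integral: E[<X>_t] = (4/3)^2 * int_0^t E[X_s^2] ds. For GBM, E[X_s^2] = x_0^2 * exp((2 mu + sigma^2) s). Integrating:
  E[<X>_t] = (4/3)^2 * 5^2 * (exp((2*6 + (4/3)^2) t) - 1) / (2*6 + (4/3)^2)
           = (4/3)^2 * 5^2 * (exp((124/9) t) - 1) / (124/9) = 100*exp(124*t/9)/31 - 100/31.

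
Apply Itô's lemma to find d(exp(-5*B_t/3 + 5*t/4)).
d(exp(-5*B_t/3 + 5*t/4)) = (95*exp(-5*B_t/3 + 5*t/4)/36) dt + (-5*exp(-5*B_t/3 + 5*t/4)/3) dB_t

Itô's formula for f(t, x): d f(t, B_t) = (f_t + (1/2) f_xx) dt + f_x dB_t. Compute partials of f(t, x) = exp(5*t/4 - 5*x/3):
  f_t(t,x)  = 5*exp(5*t/4 - 5*x/3)/4
  f_x(t,x)  = -5*exp(5*t/4 - 5*x/3)/3
  f_xx(t,x) = 25*exp(5*t/4 - 5*x/3)/9
Assemble drift = f_t + (1/2) f_xx = 95*exp(5*t/4 - 5*x/3)/36 and diffusion = f_x = -5*exp(5*t/4 - 5*x/3)/3. Substituting x = B_t:
  d(exp(-5*B_t/3 + 5*t/4)) = (95*exp(-5*B_t/3 + 5*t/4)/36) dt + (-5*exp(-5*B_t/3 + 5*t/4)/3) dB_t.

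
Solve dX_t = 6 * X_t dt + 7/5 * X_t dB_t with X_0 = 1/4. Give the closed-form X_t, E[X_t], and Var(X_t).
X_t = 1/4 * exp((251/50) t + (7/5) B_t); E[X_t] = exp(6*t)/4; Var(X_t) = (exp(49*t/25) - 1)*exp(12*t)/16

For GBM dX = mu X dt + sigma X dB with X_0 = x_0, apply Itô to Y = log X: dY = (mu - sigma^2/2) dt + sigma dB, so Y_t = log(x_0) + (mu - sigma^2/2) t + sigma B_t and hence X_t = x_0 * exp((mu - sigma^2/2) t + sigma B_t).
With mu = 6, sigma = 7/5, x_0 = 1/4, this gives:
  X_t = 1/4 * exp((251/50) * t + (7/5) * B_t).
Since sigma*B_t ~ Normal(0, sigma^2 t), E[exp(sigma*B_t)] = exp(sigma^2 t / 2); so E[X_t] = x_0 * exp((mu - sigma^2/2) t) * exp(sigma^2 t / 2) = x_0 * exp(mu t) = exp(6*t)/4.
Var(X_t) = E[X_t^2] - (E[X_t])^2 = x_0^2 * exp(2 mu t) * (exp(sigma^2 t) - 1) = (exp(49*t/25) - 1)*exp(12*t)/16.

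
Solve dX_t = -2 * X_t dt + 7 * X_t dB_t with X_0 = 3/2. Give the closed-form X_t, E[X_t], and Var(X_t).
X_t = 3/2 * exp((-53/2) t + (7) B_t); E[X_t] = 3*exp(-2*t)/2; Var(X_t) = (9*exp(49*t) - 9)*exp(-4*t)/4

For GBM dX = mu X dt + sigma X dB with X_0 = x_0, apply Itô to Y = log X: dY = (mu - sigma^2/2) dt + sigma dB, so Y_t = log(x_0) + (mu - sigma^2/2) t + sigma B_t and hence X_t = x_0 * exp((mu - sigma^2/2) t + sigma B_t).
With mu = -2, sigma = 7, x_0 = 3/2, this gives:
  X_t = 3/2 * exp((-53/2) * t + (7) * B_t).
Since sigma*B_t ~ Normal(0, sigma^2 t), E[exp(sigma*B_t)] = exp(sigma^2 t / 2); so E[X_t] = x_0 * exp((mu - sigma^2/2) t) * exp(sigma^2 t / 2) = x_0 * exp(mu t) = 3*exp(-2*t)/2.
Var(X_t) = E[X_t^2] - (E[X_t])^2 = x_0^2 * exp(2 mu t) * (exp(sigma^2 t) - 1) = (9*exp(49*t) - 9)*exp(-4*t)/4.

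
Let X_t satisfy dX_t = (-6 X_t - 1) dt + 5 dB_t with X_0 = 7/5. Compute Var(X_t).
Var(X_t) = 25/12 - 25*exp(-12*t)/12

The variance V(t) = Var(X_t) satisfies V'(t) = 2 a V(t) + c^2 with V(0) = 0 (drift coefficient is linear in X, diffusion is constant). With a = -6, c = 5, the solution is
  V(t) = (c^2 / (2 a)) * (exp(2 a t) - 1)
       = (5^2 / (2*(-6))) * (exp((-12) t) - 1)
       = 25/12 - 25*exp(-12*t)/12.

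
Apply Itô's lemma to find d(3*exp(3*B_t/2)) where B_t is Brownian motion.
d(3*exp(3*B_t/2)) = (27*exp(3*B_t/2)/8) dt + (9*exp(3*B_t/2)/2) dB_t

Itô's formula for f(B_t) gives d f(B_t) = f'(B_t) dB_t + (1/2) f''(B_t) dt. Compute derivatives of f(x) = 3*exp(3*x/2):
  f'(x)  = 9*exp(3*x/2)/2
  f''(x) = 27*exp(3*x/2)/4
Substitute x = B_t and multiply the f'' term by 1/2:
  drift     = (1/2) * (27*exp(3*x/2)/4) evaluated at B_t = 27*exp(3*B_t/2)/8
  diffusion = (9*exp(3*x/2)/2) evaluated at B_t = 9*exp(3*B_t/2)/2
Therefore d(3*exp(3*B_t/2)) = (27*exp(3*B_t/2)/8) dt + (9*exp(3*B_t/2)/2) dB_t.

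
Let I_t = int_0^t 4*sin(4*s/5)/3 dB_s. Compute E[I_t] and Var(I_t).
E[I_t] = 0; Var(I_t) = 8*t/9 - 10*sin(4*t/5)*cos(4*t/5)/9

The Itô integral of a deterministic integrand f(s) has mean 0 because each increment f(s) * (B_{s+ds} - B_s) has mean 0. By the Itô isometry:
  Var( int_0^t f(s) dB_s ) = E[ (int_0^t f(s) dB_s)^2 ] = int_0^t f(s)^2 ds.
Here f(s) = 4*sin(4*s/5)/3, so f(s)^2 = 16*sin(4*s/5)^2/9. Integrate:
  int_0^t (16*sin(4*s/5)^2/9) ds = 8*t/9 - 10*sin(4*t/5)*cos(4*t/5)/9.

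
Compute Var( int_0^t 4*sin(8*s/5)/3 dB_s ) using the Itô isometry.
Var = 8*t/9 - 5*sin(8*t/5)*cos(8*t/5)/9

The Itô integral of a deterministic integrand f(s) has mean 0 because each increment f(s) * (B_{s+ds} - B_s) has mean 0. By the Itô isometry:
  Var( int_0^t f(s) dB_s ) = E[ (int_0^t f(s) dB_s)^2 ] = int_0^t f(s)^2 ds.
Here f(s) = 4*sin(8*s/5)/3, so f(s)^2 = 16*sin(8*s/5)^2/9. Integrate:
  int_0^t (16*sin(8*s/5)^2/9) ds = 8*t/9 - 5*sin(8*t/5)*cos(8*t/5)/9.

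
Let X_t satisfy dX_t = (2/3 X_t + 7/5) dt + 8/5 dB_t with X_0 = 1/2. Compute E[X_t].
E[X_t] = 13*exp(2*t/3)/5 - 21/10

Taking expectations and using E[dB_t] = 0, the mean m(t) = E[X_t] satisfies the ODE m'(t) = a m(t) + b with m(0) = x_0. With a = 2/3, b = 7/5, x_0 = 1/2, the solution is
  m(t) = x_0 * exp(a t) + (b/a) * (exp(a t) - 1)
       = (1/2) * exp((2/3) t) + ((7/5)/(2/3)) * (exp((2/3) t) - 1)
       = 13*exp(2*t/3)/5 - 21/10.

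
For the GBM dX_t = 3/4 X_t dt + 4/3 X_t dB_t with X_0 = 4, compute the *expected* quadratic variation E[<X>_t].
E[<X>_t] = 512*exp(59*t/18)/59 - 512/59

<X>_t = int_0^t ((4/3) * X_s)^2 ds. Taking expectation inside the integral: E[<X>_t] = (4/3)^2 * int_0^t E[X_s^2] ds. For GBM, E[X_s^2] = x_0^2 * exp((2 mu + sigma^2) s). Integrating:
  E[<X>_t] = (4/3)^2 * 4^2 * (exp((2*(3/4) + (4/3)^2) t) - 1) / (2*(3/4) + (4/3)^2)
           = (4/3)^2 * 4^2 * (exp((59/18) t) - 1) / (59/18) = 512*exp(59*t/18)/59 - 512/59.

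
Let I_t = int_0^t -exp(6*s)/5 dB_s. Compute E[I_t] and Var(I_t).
E[I_t] = 0; Var(I_t) = exp(12*t)/300 - 1/300

The Itô integral of a deterministic integrand f(s) has mean 0 because each increment f(s) * (B_{s+ds} - B_s) has mean 0. By the Itô isometry:
  Var( int_0^t f(s) dB_s ) = E[ (int_0^t f(s) dB_s)^2 ] = int_0^t f(s)^2 ds.
Here f(s) = -exp(6*s)/5, so f(s)^2 = exp(12*s)/25. Integrate:
  int_0^t (exp(12*s)/25) ds = exp(12*t)/300 - 1/300.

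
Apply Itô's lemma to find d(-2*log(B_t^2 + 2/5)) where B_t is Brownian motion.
d(-2*log(B_t^2 + 2/5)) = (10*(5*B_t^2 - 2)/(5*B_t^2 + 2)^2) dt + (-20*B_t/(5*B_t^2 + 2)) dB_t

Itô's formula for f(B_t) gives d f(B_t) = f'(B_t) dB_t + (1/2) f''(B_t) dt. Compute derivatives of f(x) = -2*log(x^2 + 2/5):
  f'(x)  = -20*x/(5*x^2 + 2)
  f''(x) = 20*(5*x^2 - 2)/(5*x^2 + 2)^2
Substitute x = B_t and multiply the f'' term by 1/2:
  drift     = (1/2) * (20*(5*x^2 - 2)/(5*x^2 + 2)^2) evaluated at B_t = 10*(5*B_t^2 - 2)/(5*B_t^2 + 2)^2
  diffusion = (-20*x/(5*x^2 + 2)) evaluated at B_t = -20*B_t/(5*B_t^2 + 2)
Therefore d(-2*log(B_t^2 + 2/5)) = (10*(5*B_t^2 - 2)/(5*B_t^2 + 2)^2) dt + (-20*B_t/(5*B_t^2 + 2)) dB_t.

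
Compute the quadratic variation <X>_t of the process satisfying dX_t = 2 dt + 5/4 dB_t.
<X>_t = 25*t/16

For an Itô process dX_t = a(t) dt + b(t) dB_t, the quadratic variation is <X>_t = int_0^t b(s)^2 ds (the drift term does not contribute). Here b(s) = 5/4, so
  b(s)^2 = 25/16.
Integrating from 0 to t:
  <X>_t = int_0^t (25/16) ds = 25*t/16.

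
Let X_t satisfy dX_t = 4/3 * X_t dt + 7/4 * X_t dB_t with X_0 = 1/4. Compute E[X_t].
E[X_t] = exp(4*t/3)/4

For GBM dX = mu X dt + sigma X dB with X_0 = x_0, apply Itô to Y = log X: dY = (mu - sigma^2/2) dt + sigma dB, so Y_t = log(x_0) + (mu - sigma^2/2) t + sigma B_t and hence X_t = x_0 * exp((mu - sigma^2/2) t + sigma B_t).
With mu = 4/3, sigma = 7/4, x_0 = 1/4, this gives:
  X_t = 1/4 * exp((-19/96) * t + (7/4) * B_t).
Since sigma*B_t ~ Normal(0, sigma^2 t), E[exp(sigma*B_t)] = exp(sigma^2 t / 2); so E[X_t] = x_0 * exp((mu - sigma^2/2) t) * exp(sigma^2 t / 2) = x_0 * exp(mu t) = exp(4*t/3)/4.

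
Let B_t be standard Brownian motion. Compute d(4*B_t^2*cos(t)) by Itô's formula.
d(4*B_t^2*cos(t)) = (-4*B_t^2*sin(t) + 4*cos(t)) dt + (8*B_t*cos(t)) dB_t

Itô's formula for f(t, x): d f(t, B_t) = (f_t + (1/2) f_xx) dt + f_x dB_t. Compute partials of f(t, x) = 4*x^2*cos(t):
  f_t(t,x)  = -4*x^2*sin(t)
  f_x(t,x)  = 8*x*cos(t)
  f_xx(t,x) = 8*cos(t)
Assemble drift = f_t + (1/2) f_xx = -4*x^2*sin(t) + 4*cos(t) and diffusion = f_x = 8*x*cos(t). Substituting x = B_t:
  d(4*B_t^2*cos(t)) = (-4*B_t^2*sin(t) + 4*cos(t)) dt + (8*B_t*cos(t)) dB_t.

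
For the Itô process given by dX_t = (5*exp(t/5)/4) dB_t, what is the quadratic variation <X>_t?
<X>_t = 125*exp(2*t/5)/32 - 125/32

For an Itô process dX_t = a(t) dt + b(t) dB_t, the quadratic variation is <X>_t = int_0^t b(s)^2 ds (the drift term does not contribute). Here b(s) = 5*exp(s/5)/4, so
  b(s)^2 = 25*exp(2*s/5)/16.
Integrating from 0 to t:
  <X>_t = int_0^t (25*exp(2*s/5)/16) ds = 125*exp(2*t/5)/32 - 125/32.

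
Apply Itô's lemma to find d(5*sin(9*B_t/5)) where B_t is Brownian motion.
d(5*sin(9*B_t/5)) = (-81*sin(9*B_t/5)/10) dt + (9*cos(9*B_t/5)) dB_t

Itô's formula for f(B_t) gives d f(B_t) = f'(B_t) dB_t + (1/2) f''(B_t) dt. Compute derivatives of f(x) = 5*sin(9*x/5):
  f'(x)  = 9*cos(9*x/5)
  f''(x) = -81*sin(9*x/5)/5
Substitute x = B_t and multiply the f'' term by 1/2:
  drift     = (1/2) * (-81*sin(9*x/5)/5) evaluated at B_t = -81*sin(9*B_t/5)/10
  diffusion = (9*cos(9*x/5)) evaluated at B_t = 9*cos(9*B_t/5)
Therefore d(5*sin(9*B_t/5)) = (-81*sin(9*B_t/5)/10) dt + (9*cos(9*B_t/5)) dB_t.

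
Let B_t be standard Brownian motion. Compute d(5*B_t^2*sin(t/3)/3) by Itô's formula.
d(5*B_t^2*sin(t/3)/3) = (5*B_t^2*cos(t/3)/9 + 5*sin(t/3)/3) dt + (10*B_t*sin(t/3)/3) dB_t

Itô's formula for f(t, x): d f(t, B_t) = (f_t + (1/2) f_xx) dt + f_x dB_t. Compute partials of f(t, x) = 5*x^2*sin(t/3)/3:
  f_t(t,x)  = 5*x^2*cos(t/3)/9
  f_x(t,x)  = 10*x*sin(t/3)/3
  f_xx(t,x) = 10*sin(t/3)/3
Assemble drift = f_t + (1/2) f_xx = 5*x^2*cos(t/3)/9 + 5*sin(t/3)/3 and diffusion = f_x = 10*x*sin(t/3)/3. Substituting x = B_t:
  d(5*B_t^2*sin(t/3)/3) = (5*B_t^2*cos(t/3)/9 + 5*sin(t/3)/3) dt + (10*B_t*sin(t/3)/3) dB_t.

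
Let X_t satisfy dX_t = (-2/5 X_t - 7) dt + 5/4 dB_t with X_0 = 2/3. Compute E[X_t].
E[X_t] = -35/2 + 109*exp(-2*t/5)/6

Taking expectations and using E[dB_t] = 0, the mean m(t) = E[X_t] satisfies the ODE m'(t) = a m(t) + b with m(0) = x_0. With a = -2/5, b = -7, x_0 = 2/3, the solution is
  m(t) = x_0 * exp(a t) + (b/a) * (exp(a t) - 1)
       = (2/3) * exp((-2/5) t) + ((-7)/(-2/5)) * (exp((-2/5) t) - 1)
       = -35/2 + 109*exp(-2*t/5)/6.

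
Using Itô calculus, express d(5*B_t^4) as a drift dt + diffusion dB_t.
d(5*B_t^4) = (30*B_t^2) dt + (20*B_t^3) dB_t

Itô's formula for f(B_t) gives d f(B_t) = f'(B_t) dB_t + (1/2) f''(B_t) dt. Compute derivatives of f(x) = 5*x^4:
  f'(x)  = 20*x^3
  f''(x) = 60*x^2
Substitute x = B_t and multiply the f'' term by 1/2:
  drift     = (1/2) * (60*x^2) evaluated at B_t = 30*B_t^2
  diffusion = (20*x^3) evaluated at B_t = 20*B_t^3
Therefore d(5*B_t^4) = (30*B_t^2) dt + (20*B_t^3) dB_t.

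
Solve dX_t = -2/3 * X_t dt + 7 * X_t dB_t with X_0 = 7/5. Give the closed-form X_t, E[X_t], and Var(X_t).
X_t = 7/5 * exp((-151/6) t + (7) B_t); E[X_t] = 7*exp(-2*t/3)/5; Var(X_t) = (49*exp(49*t) - 49)*exp(-4*t/3)/25

For GBM dX = mu X dt + sigma X dB with X_0 = x_0, apply Itô to Y = log X: dY = (mu - sigma^2/2) dt + sigma dB, so Y_t = log(x_0) + (mu - sigma^2/2) t + sigma B_t and hence X_t = x_0 * exp((mu - sigma^2/2) t + sigma B_t).
With mu = -2/3, sigma = 7, x_0 = 7/5, this gives:
  X_t = 7/5 * exp((-151/6) * t + (7) * B_t).
Since sigma*B_t ~ Normal(0, sigma^2 t), E[exp(sigma*B_t)] = exp(sigma^2 t / 2); so E[X_t] = x_0 * exp((mu - sigma^2/2) t) * exp(sigma^2 t / 2) = x_0 * exp(mu t) = 7*exp(-2*t/3)/5.
Var(X_t) = E[X_t^2] - (E[X_t])^2 = x_0^2 * exp(2 mu t) * (exp(sigma^2 t) - 1) = (49*exp(49*t) - 49)*exp(-4*t/3)/25.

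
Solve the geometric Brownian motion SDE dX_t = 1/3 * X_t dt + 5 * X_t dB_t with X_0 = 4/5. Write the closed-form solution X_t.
X_t = 4/5 * exp((-73/6) * t + (5) * B_t)

For GBM dX = mu X dt + sigma X dB with X_0 = x_0, apply Itô to Y = log X: dY = (mu - sigma^2/2) dt + sigma dB, so Y_t = log(x_0) + (mu - sigma^2/2) t + sigma B_t and hence X_t = x_0 * exp((mu - sigma^2/2) t + sigma B_t).
With mu = 1/3, sigma = 5, x_0 = 4/5, this gives:
  X_t = 4/5 * exp((-73/6) * t + (5) * B_t).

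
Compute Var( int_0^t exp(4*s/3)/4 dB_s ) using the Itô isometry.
Var = 3*exp(8*t/3)/128 - 3/128

The Itô integral of a deterministic integrand f(s) has mean 0 because each increment f(s) * (B_{s+ds} - B_s) has mean 0. By the Itô isometry:
  Var( int_0^t f(s) dB_s ) = E[ (int_0^t f(s) dB_s)^2 ] = int_0^t f(s)^2 ds.
Here f(s) = exp(4*s/3)/4, so f(s)^2 = exp(8*s/3)/16. Integrate:
  int_0^t (exp(8*s/3)/16) ds = 3*exp(8*t/3)/128 - 3/128.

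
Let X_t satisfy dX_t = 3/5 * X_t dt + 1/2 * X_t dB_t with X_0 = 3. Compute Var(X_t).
Var(X_t) = 9*(exp(t/4) - 1)*exp(6*t/5)

For GBM dX = mu X dt + sigma X dB with X_0 = x_0, apply Itô to Y = log X: dY = (mu - sigma^2/2) dt + sigma dB, so Y_t = log(x_0) + (mu - sigma^2/2) t + sigma B_t and hence X_t = x_0 * exp((mu - sigma^2/2) t + sigma B_t).
With mu = 3/5, sigma = 1/2, x_0 = 3, this gives:
  X_t = 3 * exp((19/40) * t + (1/2) * B_t).
Since sigma*B_t ~ Normal(0, sigma^2 t), E[exp(sigma*B_t)] = exp(sigma^2 t / 2); so E[X_t] = x_0 * exp((mu - sigma^2/2) t) * exp(sigma^2 t / 2) = x_0 * exp(mu t) = 3*exp(3*t/5).
Var(X_t) = E[X_t^2] - (E[X_t])^2 = x_0^2 * exp(2 mu t) * (exp(sigma^2 t) - 1) = 9*(exp(t/4) - 1)*exp(6*t/5).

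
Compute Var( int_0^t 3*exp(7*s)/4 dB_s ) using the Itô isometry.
Var = 9*exp(14*t)/224 - 9/224

The Itô integral of a deterministic integrand f(s) has mean 0 because each increment f(s) * (B_{s+ds} - B_s) has mean 0. By the Itô isometry:
  Var( int_0^t f(s) dB_s ) = E[ (int_0^t f(s) dB_s)^2 ] = int_0^t f(s)^2 ds.
Here f(s) = 3*exp(7*s)/4, so f(s)^2 = 9*exp(14*s)/16. Integrate:
  int_0^t (9*exp(14*s)/16) ds = 9*exp(14*t)/224 - 9/224.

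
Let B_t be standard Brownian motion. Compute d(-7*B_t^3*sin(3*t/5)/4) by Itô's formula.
d(-7*B_t^3*sin(3*t/5)/4) = (-21*B_t*(B_t^2*cos(3*t/5) + 5*sin(3*t/5))/20) dt + (-21*B_t^2*sin(3*t/5)/4) dB_t

Itô's formula for f(t, x): d f(t, B_t) = (f_t + (1/2) f_xx) dt + f_x dB_t. Compute partials of f(t, x) = -7*x^3*sin(3*t/5)/4:
  f_t(t,x)  = -21*x^3*cos(3*t/5)/20
  f_x(t,x)  = -21*x^2*sin(3*t/5)/4
  f_xx(t,x) = -21*x*sin(3*t/5)/2
Assemble drift = f_t + (1/2) f_xx = -21*x*(x^2*cos(3*t/5) + 5*sin(3*t/5))/20 and diffusion = f_x = -21*x^2*sin(3*t/5)/4. Substituting x = B_t:
  d(-7*B_t^3*sin(3*t/5)/4) = (-21*B_t*(B_t^2*cos(3*t/5) + 5*sin(3*t/5))/20) dt + (-21*B_t^2*sin(3*t/5)/4) dB_t.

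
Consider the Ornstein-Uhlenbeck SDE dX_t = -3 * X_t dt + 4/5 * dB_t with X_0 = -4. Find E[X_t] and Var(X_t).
E[X_t] = -4*exp(-3*t); Var(X_t) = 8/75 - 8*exp(-6*t)/75

The OU SDE dX = -theta X dt + sigma dB admits the integrating factor exp(theta t): d(exp(theta t) X_t) = sigma exp(theta t) dB_t. Integrating from 0 to t:
  X_t = x_0 * exp(-theta t) + sigma * int_0^t exp(-theta (t-s)) dB_s.
The Itô integral has mean 0 and (by the Itô isometry) variance sigma^2 * int_0^t exp(-2 theta (t - s)) ds = sigma^2 * (1 - exp(-2 theta t)) / (2 theta).
With theta = 3, sigma = 4/5, x_0 = -4:
  E[X_t] = -4 * exp(-3 t) = -4*exp(-3*t)
  Var(X_t) = (4/5)^2 * (1 - exp(-2*3 t)) / (2 * 3) = 8/75 - 8*exp(-6*t)/75.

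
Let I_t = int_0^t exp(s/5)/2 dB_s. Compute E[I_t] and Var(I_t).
E[I_t] = 0; Var(I_t) = 5*exp(2*t/5)/8 - 5/8

The Itô integral of a deterministic integrand f(s) has mean 0 because each increment f(s) * (B_{s+ds} - B_s) has mean 0. By the Itô isometry:
  Var( int_0^t f(s) dB_s ) = E[ (int_0^t f(s) dB_s)^2 ] = int_0^t f(s)^2 ds.
Here f(s) = exp(s/5)/2, so f(s)^2 = exp(2*s/5)/4. Integrate:
  int_0^t (exp(2*s/5)/4) ds = 5*exp(2*t/5)/8 - 5/8.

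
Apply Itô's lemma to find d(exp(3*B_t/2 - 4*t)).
d(exp(3*B_t/2 - 4*t)) = (-23*exp(3*B_t/2 - 4*t)/8) dt + (3*exp(3*B_t/2 - 4*t)/2) dB_t

Itô's formula for f(t, x): d f(t, B_t) = (f_t + (1/2) f_xx) dt + f_x dB_t. Compute partials of f(t, x) = exp(-4*t + 3*x/2):
  f_t(t,x)  = -4*exp(-4*t + 3*x/2)
  f_x(t,x)  = 3*exp(-4*t + 3*x/2)/2
  f_xx(t,x) = 9*exp(-4*t + 3*x/2)/4
Assemble drift = f_t + (1/2) f_xx = -23*exp(-4*t + 3*x/2)/8 and diffusion = f_x = 3*exp(-4*t + 3*x/2)/2. Substituting x = B_t:
  d(exp(3*B_t/2 - 4*t)) = (-23*exp(3*B_t/2 - 4*t)/8) dt + (3*exp(3*B_t/2 - 4*t)/2) dB_t.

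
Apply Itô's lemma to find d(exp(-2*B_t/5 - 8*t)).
d(exp(-2*B_t/5 - 8*t)) = (-198*exp(-2*B_t/5 - 8*t)/25) dt + (-2*exp(-2*B_t/5 - 8*t)/5) dB_t

Itô's formula for f(t, x): d f(t, B_t) = (f_t + (1/2) f_xx) dt + f_x dB_t. Compute partials of f(t, x) = exp(-8*t - 2*x/5):
  f_t(t,x)  = -8*exp(-8*t - 2*x/5)
  f_x(t,x)  = -2*exp(-8*t - 2*x/5)/5
  f_xx(t,x) = 4*exp(-8*t - 2*x/5)/25
Assemble drift = f_t + (1/2) f_xx = -198*exp(-8*t - 2*x/5)/25 and diffusion = f_x = -2*exp(-8*t - 2*x/5)/5. Substituting x = B_t:
  d(exp(-2*B_t/5 - 8*t)) = (-198*exp(-2*B_t/5 - 8*t)/25) dt + (-2*exp(-2*B_t/5 - 8*t)/5) dB_t.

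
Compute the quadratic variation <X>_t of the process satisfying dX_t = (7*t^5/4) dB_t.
<X>_t = 49*t^11/176

For an Itô process dX_t = a(t) dt + b(t) dB_t, the quadratic variation is <X>_t = int_0^t b(s)^2 ds (the drift term does not contribute). Here b(s) = 7*s^5/4, so
  b(s)^2 = 49*s^10/16.
Integrating from 0 to t:
  <X>_t = int_0^t (49*s^10/16) ds = 49*t^11/176.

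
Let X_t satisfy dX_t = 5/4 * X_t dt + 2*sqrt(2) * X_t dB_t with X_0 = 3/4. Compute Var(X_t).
Var(X_t) = 9*(exp(8*t) - 1)*exp(5*t/2)/16

For GBM dX = mu X dt + sigma X dB with X_0 = x_0, apply Itô to Y = log X: dY = (mu - sigma^2/2) dt + sigma dB, so Y_t = log(x_0) + (mu - sigma^2/2) t + sigma B_t and hence X_t = x_0 * exp((mu - sigma^2/2) t + sigma B_t).
With mu = 5/4, sigma = 2*sqrt(2), x_0 = 3/4, this gives:
  X_t = 3/4 * exp((-11/4) * t + (2*sqrt(2)) * B_t).
Since sigma*B_t ~ Normal(0, sigma^2 t), E[exp(sigma*B_t)] = exp(sigma^2 t / 2); so E[X_t] = x_0 * exp((mu - sigma^2/2) t) * exp(sigma^2 t / 2) = x_0 * exp(mu t) = 3*exp(5*t/4)/4.
Var(X_t) = E[X_t^2] - (E[X_t])^2 = x_0^2 * exp(2 mu t) * (exp(sigma^2 t) - 1) = 9*(exp(8*t) - 1)*exp(5*t/2)/16.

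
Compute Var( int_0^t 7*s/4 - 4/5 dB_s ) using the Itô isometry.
Var = t*(1225*t^2 - 1680*t + 768)/1200

The Itô integral of a deterministic integrand f(s) has mean 0 because each increment f(s) * (B_{s+ds} - B_s) has mean 0. By the Itô isometry:
  Var( int_0^t f(s) dB_s ) = E[ (int_0^t f(s) dB_s)^2 ] = int_0^t f(s)^2 ds.
Here f(s) = 7*s/4 - 4/5, so f(s)^2 = (35*s - 16)^2/400. Integrate:
  int_0^t ((35*s - 16)^2/400) ds = t*(1225*t^2 - 1680*t + 768)/1200.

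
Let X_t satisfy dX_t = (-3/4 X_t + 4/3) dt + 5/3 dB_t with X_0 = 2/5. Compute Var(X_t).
Var(X_t) = 50/27 - 50*exp(-3*t/2)/27

The variance V(t) = Var(X_t) satisfies V'(t) = 2 a V(t) + c^2 with V(0) = 0 (drift coefficient is linear in X, diffusion is constant). With a = -3/4, c = 5/3, the solution is
  V(t) = (c^2 / (2 a)) * (exp(2 a t) - 1)
       = ((5/3)^2 / (2*(-3/4))) * (exp((-3/2) t) - 1)
       = 50/27 - 50*exp(-3*t/2)/27.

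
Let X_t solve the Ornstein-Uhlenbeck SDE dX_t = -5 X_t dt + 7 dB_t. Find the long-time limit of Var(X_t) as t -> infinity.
lim Var(X_t) = 49/10

The OU SDE dX = -theta X dt + sigma dB admits the integrating factor exp(theta t): d(exp(theta t) X_t) = sigma exp(theta t) dB_t. Integrating from 0 to t gives X_t = x_0 * exp(-theta t) + sigma * int_0^t exp(-theta (t-s)) dB_s for any initial x_0. The Itô integral has variance (by the Itô isometry) sigma^2 * int_0^t exp(-2 theta (t - s)) ds = sigma^2 * (1 - exp(-2 theta t)) / (2 theta), independent of x_0.
With theta = 5, sigma = 7:
  Var(X_t) = (7)^2 * (1 - exp(-2*5 t)) / (2 * 5) = 49/10 - 49*exp(-10*t)/10.
As t -> infinity, exp(-2*5 t) -> 0, so the stationary variance is sigma^2 / (2 theta) = 49/10.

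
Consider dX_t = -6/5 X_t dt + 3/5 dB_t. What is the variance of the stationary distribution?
lim Var(X_t) = 3/20

The OU SDE dX = -theta X dt + sigma dB admits the integrating factor exp(theta t): d(exp(theta t) X_t) = sigma exp(theta t) dB_t. Integrating from 0 to t gives X_t = x_0 * exp(-theta t) + sigma * int_0^t exp(-theta (t-s)) dB_s for any initial x_0. The Itô integral has variance (by the Itô isometry) sigma^2 * int_0^t exp(-2 theta (t - s)) ds = sigma^2 * (1 - exp(-2 theta t)) / (2 theta), independent of x_0.
With theta = 6/5, sigma = 3/5:
  Var(X_t) = (3/5)^2 * (1 - exp(-2*6/5 t)) / (2 * 6/5) = 3/20 - 3*exp(-12*t/5)/20.
As t -> infinity, exp(-2*6/5 t) -> 0, so the stationary variance is sigma^2 / (2 theta) = 3/20.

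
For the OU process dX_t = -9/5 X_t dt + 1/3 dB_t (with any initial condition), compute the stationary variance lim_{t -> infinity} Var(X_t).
lim Var(X_t) = 5/162

The OU SDE dX = -theta X dt + sigma dB admits the integrating factor exp(theta t): d(exp(theta t) X_t) = sigma exp(theta t) dB_t. Integrating from 0 to t gives X_t = x_0 * exp(-theta t) + sigma * int_0^t exp(-theta (t-s)) dB_s for any initial x_0. The Itô integral has variance (by the Itô isometry) sigma^2 * int_0^t exp(-2 theta (t - s)) ds = sigma^2 * (1 - exp(-2 theta t)) / (2 theta), independent of x_0.
With theta = 9/5, sigma = 1/3:
  Var(X_t) = (1/3)^2 * (1 - exp(-2*9/5 t)) / (2 * 9/5) = 5/162 - 5*exp(-18*t/5)/162.
As t -> infinity, exp(-2*9/5 t) -> 0, so the stationary variance is sigma^2 / (2 theta) = 5/162.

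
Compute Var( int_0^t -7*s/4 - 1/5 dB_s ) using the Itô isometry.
Var = t*(1225*t^2 + 420*t + 48)/1200

The Itô integral of a deterministic integrand f(s) has mean 0 because each increment f(s) * (B_{s+ds} - B_s) has mean 0. By the Itô isometry:
  Var( int_0^t f(s) dB_s ) = E[ (int_0^t f(s) dB_s)^2 ] = int_0^t f(s)^2 ds.
Here f(s) = -7*s/4 - 1/5, so f(s)^2 = (35*s + 4)^2/400. Integrate:
  int_0^t ((35*s + 4)^2/400) ds = t*(1225*t^2 + 420*t + 48)/1200.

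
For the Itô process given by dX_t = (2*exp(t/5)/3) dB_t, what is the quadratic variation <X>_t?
<X>_t = 10*exp(2*t/5)/9 - 10/9

For an Itô process dX_t = a(t) dt + b(t) dB_t, the quadratic variation is <X>_t = int_0^t b(s)^2 ds (the drift term does not contribute). Here b(s) = 2*exp(s/5)/3, so
  b(s)^2 = 4*exp(2*s/5)/9.
Integrating from 0 to t:
  <X>_t = int_0^t (4*exp(2*s/5)/9) ds = 10*exp(2*t/5)/9 - 10/9.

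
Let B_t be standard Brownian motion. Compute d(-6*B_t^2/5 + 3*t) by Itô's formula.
d(-6*B_t^2/5 + 3*t) = (9/5) dt + (-12*B_t/5) dB_t

Itô's formula for f(t, x): d f(t, B_t) = (f_t + (1/2) f_xx) dt + f_x dB_t. Compute partials of f(t, x) = 3*t - 6*x^2/5:
  f_t(t,x)  = 3
  f_x(t,x)  = -12*x/5
  f_xx(t,x) = -12/5
Assemble drift = f_t + (1/2) f_xx = 9/5 and diffusion = f_x = -12*x/5. Substituting x = B_t:
  d(-6*B_t^2/5 + 3*t) = (9/5) dt + (-12*B_t/5) dB_t.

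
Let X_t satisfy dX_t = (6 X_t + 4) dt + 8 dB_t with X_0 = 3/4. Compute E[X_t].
E[X_t] = 17*exp(6*t)/12 - 2/3

Taking expectations and using E[dB_t] = 0, the mean m(t) = E[X_t] satisfies the ODE m'(t) = a m(t) + b with m(0) = x_0. With a = 6, b = 4, x_0 = 3/4, the solution is
  m(t) = x_0 * exp(a t) + (b/a) * (exp(a t) - 1)
       = (3/4) * exp(6 t) + (4/6) * (exp(6 t) - 1)
       = 17*exp(6*t)/12 - 2/3.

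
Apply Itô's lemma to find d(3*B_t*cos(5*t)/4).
d(3*B_t*cos(5*t)/4) = (-15*B_t*sin(5*t)/4) dt + (3*cos(5*t)/4) dB_t

Itô's formula for f(t, x): d f(t, B_t) = (f_t + (1/2) f_xx) dt + f_x dB_t. Compute partials of f(t, x) = 3*x*cos(5*t)/4:
  f_t(t,x)  = -15*x*sin(5*t)/4
  f_x(t,x)  = 3*cos(5*t)/4
  f_xx(t,x) = 0
Assemble drift = f_t + (1/2) f_xx = -15*x*sin(5*t)/4 and diffusion = f_x = 3*cos(5*t)/4. Substituting x = B_t:
  d(3*B_t*cos(5*t)/4) = (-15*B_t*sin(5*t)/4) dt + (3*cos(5*t)/4) dB_t.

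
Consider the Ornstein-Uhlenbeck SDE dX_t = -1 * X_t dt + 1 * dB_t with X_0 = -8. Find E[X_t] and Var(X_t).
E[X_t] = -8*exp(-t); Var(X_t) = 1/2 - exp(-2*t)/2

The OU SDE dX = -theta X dt + sigma dB admits the integrating factor exp(theta t): d(exp(theta t) X_t) = sigma exp(theta t) dB_t. Integrating from 0 to t:
  X_t = x_0 * exp(-theta t) + sigma * int_0^t exp(-theta (t-s)) dB_s.
The Itô integral has mean 0 and (by the Itô isometry) variance sigma^2 * int_0^t exp(-2 theta (t - s)) ds = sigma^2 * (1 - exp(-2 theta t)) / (2 theta).
With theta = 1, sigma = 1, x_0 = -8:
  E[X_t] = -8 * exp(-1 t) = -8*exp(-t)
  Var(X_t) = (1)^2 * (1 - exp(-2*1 t)) / (2 * 1) = 1/2 - exp(-2*t)/2.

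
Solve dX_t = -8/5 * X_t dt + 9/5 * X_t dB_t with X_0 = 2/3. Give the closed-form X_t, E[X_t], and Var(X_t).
X_t = 2/3 * exp((-161/50) t + (9/5) B_t); E[X_t] = 2*exp(-8*t/5)/3; Var(X_t) = (4*exp(81*t/25) - 4)*exp(-16*t/5)/9

For GBM dX = mu X dt + sigma X dB with X_0 = x_0, apply Itô to Y = log X: dY = (mu - sigma^2/2) dt + sigma dB, so Y_t = log(x_0) + (mu - sigma^2/2) t + sigma B_t and hence X_t = x_0 * exp((mu - sigma^2/2) t + sigma B_t).
With mu = -8/5, sigma = 9/5, x_0 = 2/3, this gives:
  X_t = 2/3 * exp((-161/50) * t + (9/5) * B_t).
Since sigma*B_t ~ Normal(0, sigma^2 t), E[exp(sigma*B_t)] = exp(sigma^2 t / 2); so E[X_t] = x_0 * exp((mu - sigma^2/2) t) * exp(sigma^2 t / 2) = x_0 * exp(mu t) = 2*exp(-8*t/5)/3.
Var(X_t) = E[X_t^2] - (E[X_t])^2 = x_0^2 * exp(2 mu t) * (exp(sigma^2 t) - 1) = (4*exp(81*t/25) - 4)*exp(-16*t/5)/9.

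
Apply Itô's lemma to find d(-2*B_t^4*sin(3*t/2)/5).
d(-2*B_t^4*sin(3*t/2)/5) = (-3*B_t^2*(B_t^2*cos(3*t/2) + 4*sin(3*t/2))/5) dt + (-8*B_t^3*sin(3*t/2)/5) dB_t

Itô's formula for f(t, x): d f(t, B_t) = (f_t + (1/2) f_xx) dt + f_x dB_t. Compute partials of f(t, x) = -2*x^4*sin(3*t/2)/5:
  f_t(t,x)  = -3*x^4*cos(3*t/2)/5
  f_x(t,x)  = -8*x^3*sin(3*t/2)/5
  f_xx(t,x) = -24*x^2*sin(3*t/2)/5
Assemble drift = f_t + (1/2) f_xx = -3*x^2*(x^2*cos(3*t/2) + 4*sin(3*t/2))/5 and diffusion = f_x = -8*x^3*sin(3*t/2)/5. Substituting x = B_t:
  d(-2*B_t^4*sin(3*t/2)/5) = (-3*B_t^2*(B_t^2*cos(3*t/2) + 4*sin(3*t/2))/5) dt + (-8*B_t^3*sin(3*t/2)/5) dB_t.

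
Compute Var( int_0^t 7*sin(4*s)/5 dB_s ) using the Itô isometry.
Var = 49*t/50 - 49*sin(4*t)*cos(4*t)/200

The Itô integral of a deterministic integrand f(s) has mean 0 because each increment f(s) * (B_{s+ds} - B_s) has mean 0. By the Itô isometry:
  Var( int_0^t f(s) dB_s ) = E[ (int_0^t f(s) dB_s)^2 ] = int_0^t f(s)^2 ds.
Here f(s) = 7*sin(4*s)/5, so f(s)^2 = 49*sin(4*s)^2/25. Integrate:
  int_0^t (49*sin(4*s)^2/25) ds = 49*t/50 - 49*sin(4*t)*cos(4*t)/200.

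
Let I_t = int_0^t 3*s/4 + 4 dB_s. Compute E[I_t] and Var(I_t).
E[I_t] = 0; Var(I_t) = t*(3*t^2 + 48*t + 256)/16

The Itô integral of a deterministic integrand f(s) has mean 0 because each increment f(s) * (B_{s+ds} - B_s) has mean 0. By the Itô isometry:
  Var( int_0^t f(s) dB_s ) = E[ (int_0^t f(s) dB_s)^2 ] = int_0^t f(s)^2 ds.
Here f(s) = 3*s/4 + 4, so f(s)^2 = (3*s + 16)^2/16. Integrate:
  int_0^t ((3*s + 16)^2/16) ds = t*(3*t^2 + 48*t + 256)/16.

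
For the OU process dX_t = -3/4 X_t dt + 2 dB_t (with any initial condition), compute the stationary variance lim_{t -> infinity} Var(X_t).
lim Var(X_t) = 8/3

The OU SDE dX = -theta X dt + sigma dB admits the integrating factor exp(theta t): d(exp(theta t) X_t) = sigma exp(theta t) dB_t. Integrating from 0 to t gives X_t = x_0 * exp(-theta t) + sigma * int_0^t exp(-theta (t-s)) dB_s for any initial x_0. The Itô integral has variance (by the Itô isometry) sigma^2 * int_0^t exp(-2 theta (t - s)) ds = sigma^2 * (1 - exp(-2 theta t)) / (2 theta), independent of x_0.
With theta = 3/4, sigma = 2:
  Var(X_t) = (2)^2 * (1 - exp(-2*3/4 t)) / (2 * 3/4) = 8/3 - 8*exp(-3*t/2)/3.
As t -> infinity, exp(-2*3/4 t) -> 0, so the stationary variance is sigma^2 / (2 theta) = 8/3.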